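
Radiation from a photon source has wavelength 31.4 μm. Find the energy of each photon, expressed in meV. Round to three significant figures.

39.5 meV

First convert: λ = 31.4 μm = 3.14·10^-5 m.
Since E = hc/λ for a photon, E = 6.326·10^-21 J.
Converting to meV: E = 39.49 meV ≈ 39.5 meV.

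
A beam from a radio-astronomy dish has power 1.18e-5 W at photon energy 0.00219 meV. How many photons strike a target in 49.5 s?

Total energy: E_total = P·t = 1.18e-5 × 49.5 = 5.841e-4 J.
Per-photon energy: E = 3.509e-25 J.
N = E_total / E_photon = 1.66e21.

1.66e21 photons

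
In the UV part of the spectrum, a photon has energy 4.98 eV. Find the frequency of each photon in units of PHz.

1.20 PHz

Convert to SI: E = 4.98 eV = 7.9788 × 10^-19 J.
Apply f = E/h: f = 1.204 × 10^15 Hz.
Converting to PHz: f = 1.204 PHz ≈ 1.20 PHz.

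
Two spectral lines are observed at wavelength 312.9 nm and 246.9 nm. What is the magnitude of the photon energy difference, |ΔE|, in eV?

1.06 eV

Using E = hc/λ: E₁ = 6.3485 × 10^-19 J, E₂ = 8.0455 × 10^-19 J.
|ΔE| = |6.3485 × 10^-19 − 8.0455 × 10^-19| = 1.70 × 10^-19 J = 1.06 eV.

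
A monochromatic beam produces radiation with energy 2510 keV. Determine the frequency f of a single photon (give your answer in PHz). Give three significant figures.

6.07 × 10^5 PHz

Take h = 6.62607015 × 10^-34 J·s, 1 eV = 1.602176634 × 10^-19 J.
In SI units: E = 2510 keV = 4.0215 × 10^-13 J.
The photon relation is f = E/h, giving f = 6.069 × 10^20 Hz.
Converting to PHz: f = 606900 PHz ≈ 6.07 × 10^5 PHz.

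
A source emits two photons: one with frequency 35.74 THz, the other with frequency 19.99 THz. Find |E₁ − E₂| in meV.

Using E = hf: E₁ = 2.3682 × 10^-20 J, E₂ = 1.3246 × 10^-20 J.
|ΔE| = |2.3682 × 10^-20 − 1.3246 × 10^-20| = 1.04 × 10^-20 J = 65.1 meV.

65.1 meV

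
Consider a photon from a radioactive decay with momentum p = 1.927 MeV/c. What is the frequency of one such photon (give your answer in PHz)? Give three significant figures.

In SI units: p = 1.927 MeV/c = 1.0298 × 10^-21 kg·m/s.
Since f = pc/h for a photon, f = 4.659 × 10^20 Hz.
Converting to PHz: f = 465900 PHz ≈ 4.66 × 10^5 PHz.

4.66 × 10^5 PHz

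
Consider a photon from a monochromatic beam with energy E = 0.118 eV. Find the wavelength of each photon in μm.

In SI units: E = 0.118 eV = 1.8906e-20 J.
The photon relation is λ = hc/E, giving λ = 1.051e-5 m.
Converting to μm: λ = 10.51 μm ≈ 10.5 μm.

10.5 μm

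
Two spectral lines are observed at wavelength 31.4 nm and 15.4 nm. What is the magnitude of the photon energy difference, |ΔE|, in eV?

Using E = hc/λ: E₁ = 6.326·10^-18 J, E₂ = 1.290·10^-17 J.
|ΔE| = |6.326·10^-18 − 1.290·10^-17| = 6.57·10^-18 J = 41.0 eV.

41.0 eV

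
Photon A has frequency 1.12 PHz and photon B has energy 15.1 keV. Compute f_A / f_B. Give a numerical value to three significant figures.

f_A = 1.120e15 Hz (from frequency = 1.12 PHz, via f given directly).
f_B = 3.651e18 Hz (from energy = 15.1 keV, via f = E/h).
Ratio = 1.120e15 / 3.651e18 = 3.07e-4.

3.07e-4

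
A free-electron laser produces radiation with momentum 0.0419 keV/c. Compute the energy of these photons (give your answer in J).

Use c = 2.99792458e8 m/s, 1 eV = 1.602176634e-19 J.
Convert to SI: p = 0.0419 keV/c = 2.2393e-26 kg·m/s.
The photon relation is E = pc, giving E = 6.713e-18 J.
So E ≈ 6.71e-18 J.

6.71e-18 J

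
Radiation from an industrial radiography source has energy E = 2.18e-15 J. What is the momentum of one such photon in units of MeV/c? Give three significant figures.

Take c = 2.99792458e8 m/s, 1 eV = 1.602176634e-19 J.
Since p = E/c for a photon, p = 7.272e-24 kg·m/s.
Converting to MeV/c: p = 0.01361 MeV/c ≈ 0.0136 MeV/c.

0.0136 MeV/c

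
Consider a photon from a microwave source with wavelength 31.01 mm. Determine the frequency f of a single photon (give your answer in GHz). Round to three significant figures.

Convert to SI: λ = 31.01 mm = 0.03101 m.
The photon relation is f = c/λ, giving f = 9.668e9 Hz.
Converting to GHz: f = 9.668 GHz ≈ 9.67 GHz.

9.67 GHz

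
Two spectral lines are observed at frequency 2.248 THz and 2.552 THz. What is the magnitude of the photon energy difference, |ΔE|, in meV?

Using E = hf: E₁ = 1.4895 × 10^-21 J, E₂ = 1.6910 × 10^-21 J.
|ΔE| = |1.4895 × 10^-21 − 1.6910 × 10^-21| = 2.01 × 10^-22 J = 1.26 meV.

1.26 meV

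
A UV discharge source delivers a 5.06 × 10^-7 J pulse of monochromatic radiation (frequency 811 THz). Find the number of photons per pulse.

Per-photon energy: E = 5.374 × 10^-19 J (from frequency = 811 THz).
N = E_total / E_photon = 5.06 × 10^-7 J / 5.374 × 10^-19 J = 9.42 × 10^11.

9.42 × 10^11 photons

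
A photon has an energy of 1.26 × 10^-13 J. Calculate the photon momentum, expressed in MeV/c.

0.786 MeV/c

Use c = 2.99792458 × 10^8 m/s, 1 eV = 1.602176634 × 10^-19 J.
The photon relation is p = E/c, giving p = 4.203 × 10^-22 kg·m/s.
Converting to MeV/c: p = 0.7864 MeV/c ≈ 0.786 MeV/c.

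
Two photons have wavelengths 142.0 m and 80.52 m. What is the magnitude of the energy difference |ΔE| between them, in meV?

Using E = hc/λ: E₁ = 1.3989 × 10^-27 J, E₂ = 2.4670 × 10^-27 J.
|ΔE| = |1.3989 × 10^-27 − 2.4670 × 10^-27| = 1.07 × 10^-27 J = 6.67 × 10^-6 meV.

6.67 × 10^-6 meV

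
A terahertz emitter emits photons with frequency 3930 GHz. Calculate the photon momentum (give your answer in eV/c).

0.0163 eV/c

In SI units: f = 3930 GHz = 3.93e12 Hz.
Since p = hf/c for a photon, p = 8.686e-30 kg·m/s.
Converting to eV/c: p = 0.01625 eV/c ≈ 0.0163 eV/c.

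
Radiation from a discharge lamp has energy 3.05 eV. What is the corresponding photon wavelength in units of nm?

407 nm

Take h = 6.62607015 × 10^-34 J·s, c = 2.99792458 × 10^8 m/s, 1 eV = 1.602176634 × 10^-19 J.
First convert: E = 3.05 eV = 4.8866 × 10^-19 J.
For a photon λ = hc/E, so λ = 4.065 × 10^-7 m.
Converting to nm: λ = 406.5 nm ≈ 407 nm.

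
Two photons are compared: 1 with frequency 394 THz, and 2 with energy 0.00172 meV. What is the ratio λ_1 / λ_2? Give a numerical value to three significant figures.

λ_1 = 7.609 × 10^-7 m (from frequency = 394 THz, via λ = c/f).
λ_2 = 0.7208 m (from energy = 0.00172 meV, via λ = hc/E).
Ratio = 7.609 × 10^-7 / 0.7208 = 1.06 × 10^-6.

1.06 × 10^-6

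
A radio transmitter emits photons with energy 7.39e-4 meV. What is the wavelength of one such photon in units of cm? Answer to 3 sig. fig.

Take h = 6.62607015e-34 J·s, c = 2.99792458e8 m/s, 1 eV = 1.602176634e-19 J.
Convert to SI: E = 7.39e-4 meV = 1.1840e-25 J.
Since λ = hc/E for a photon, λ = 1.678 m.
Converting to cm: λ = 167.8 cm ≈ 168 cm.

168 cm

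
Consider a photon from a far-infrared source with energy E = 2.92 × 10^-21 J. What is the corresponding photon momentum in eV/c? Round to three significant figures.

0.0182 eV/c

(c = 2.99792458 × 10^8 m/s, 1 eV = 1.602176634 × 10^-19 J.)
For a photon p = E/c, so p = 9.740 × 10^-30 kg·m/s.
Converting to eV/c: p = 0.01823 eV/c ≈ 0.0182 eV/c.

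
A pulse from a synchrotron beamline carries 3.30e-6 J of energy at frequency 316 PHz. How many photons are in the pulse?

1.58e10 photons

Per-photon energy: E = 2.094e-16 J (from frequency = 316 PHz).
N = E_total / E_photon = 3.30e-6 J / 2.094e-16 J = 1.58e10.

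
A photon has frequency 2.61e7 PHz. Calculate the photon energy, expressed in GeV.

First convert: f = 2.61e7 PHz = 2.61e22 Hz.
The photon relation is E = hf, giving E = 1.729e-11 J.
Converting to GeV: E = 0.1079 GeV ≈ 0.108 GeV.

0.108 GeV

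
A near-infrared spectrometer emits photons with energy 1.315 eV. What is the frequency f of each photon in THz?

318 THz

Use h = 6.62607015e-34 J·s, 1 eV = 1.602176634e-19 J.
First convert: E = 1.315 eV = 2.1069e-19 J.
For a photon f = E/h, so f = 3.180e14 Hz.
Converting to THz: f = 318.0 THz ≈ 318 THz.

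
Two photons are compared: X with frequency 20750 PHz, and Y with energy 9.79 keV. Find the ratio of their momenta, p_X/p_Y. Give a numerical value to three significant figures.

p_X = 4.586 × 10^-23 kg·m/s (from frequency = 20750 PHz, via p = hf/c).
p_Y = 5.232 × 10^-24 kg·m/s (from energy = 9.79 keV, via p = E/c).
Ratio = 4.586 × 10^-23 / 5.232 × 10^-24 = 8.77.

8.77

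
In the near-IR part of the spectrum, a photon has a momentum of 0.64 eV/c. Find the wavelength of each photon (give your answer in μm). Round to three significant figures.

Convert to SI: p = 0.64 eV/c = 3.4203e-28 kg·m/s.
Apply λ = h/p: λ = 1.937e-6 m.
Converting to μm: λ = 1.937 μm ≈ 1.94 μm.

1.94 μm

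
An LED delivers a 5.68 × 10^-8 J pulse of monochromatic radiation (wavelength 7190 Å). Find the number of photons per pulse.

Per-photon energy: E = 2.763 × 10^-19 J (from wavelength = 7190 Å).
N = E_total / E_photon = 5.68 × 10^-8 J / 2.763 × 10^-19 J = 2.06 × 10^11.

2.06 × 10^11 photons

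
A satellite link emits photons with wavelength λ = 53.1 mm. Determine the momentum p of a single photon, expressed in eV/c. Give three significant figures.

Use h = 6.62607015 × 10^-34 J·s, c = 2.99792458 × 10^8 m/s, 1 eV = 1.602176634 × 10^-19 J.
First convert: λ = 53.1 mm = 0.0531 m.
For a photon p = h/λ, so p = 1.248 × 10^-32 kg·m/s.
Converting to eV/c: p = 2.335 × 10^-5 eV/c ≈ 2.33 × 10^-5 eV/c.

2.33 × 10^-5 eV/c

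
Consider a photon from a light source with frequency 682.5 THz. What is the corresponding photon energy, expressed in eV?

(h = 6.62607015 × 10^-34 J·s, 1 eV = 1.602176634 × 10^-19 J.)
In SI units: f = 682.5 THz = 6.825 × 10^14 Hz.
Since E = hf for a photon, E = 4.522 × 10^-19 J.
Converting to eV: E = 2.823 eV ≈ 2.82 eV.

2.82 eV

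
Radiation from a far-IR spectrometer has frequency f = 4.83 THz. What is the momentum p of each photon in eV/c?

0.0200 eV/c

Convert to SI: f = 4.83 THz = 4.83·10^12 Hz.
Apply p = hf/c: p = 1.068·10^-29 kg·m/s.
Converting to eV/c: p = 0.01998 eV/c ≈ 0.0200 eV/c.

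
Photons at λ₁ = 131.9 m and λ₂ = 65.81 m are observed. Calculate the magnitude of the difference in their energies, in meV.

9.44e-6 meV

Using E = hc/λ: E₁ = 1.5060e-27 J, E₂ = 3.0185e-27 J.
|ΔE| = |1.5060e-27 − 3.0185e-27| = 1.51e-27 J = 9.44e-6 meV.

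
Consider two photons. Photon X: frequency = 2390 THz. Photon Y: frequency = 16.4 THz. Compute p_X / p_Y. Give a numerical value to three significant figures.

p_X = 5.282 × 10^-27 kg·m/s (from frequency = 2390 THz, via p = hf/c).
p_Y = 3.625 × 10^-29 kg·m/s (from frequency = 16.4 THz, via p = hf/c).
Ratio = 5.282 × 10^-27 / 3.625 × 10^-29 = 146.

146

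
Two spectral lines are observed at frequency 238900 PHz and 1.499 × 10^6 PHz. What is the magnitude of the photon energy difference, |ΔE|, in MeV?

5.21 MeV

Using E = hf: E₁ = 1.5830 × 10^-13 J, E₂ = 9.9325 × 10^-13 J.
|ΔE| = |1.5830 × 10^-13 − 9.9325 × 10^-13| = 8.35 × 10^-13 J = 5.21 MeV.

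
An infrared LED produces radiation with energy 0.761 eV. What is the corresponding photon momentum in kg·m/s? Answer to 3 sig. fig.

4.07 × 10^-28 kg·m/s

Take c = 2.99792458 × 10^8 m/s, 1 eV = 1.602176634 × 10^-19 J.
In SI units: E = 0.761 eV = 1.2193 × 10^-19 J.
Since p = E/c for a photon, p = 4.067 × 10^-28 kg·m/s.
So p ≈ 4.07 × 10^-28 kg·m/s.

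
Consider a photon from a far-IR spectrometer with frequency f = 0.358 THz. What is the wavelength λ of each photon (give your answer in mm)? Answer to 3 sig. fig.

First convert: f = 0.358 THz = 3.58·10^11 Hz.
For a photon λ = c/f, so λ = 8.374·10^-4 m.
Converting to mm: λ = 0.8374 mm ≈ 0.837 mm.

0.837 mm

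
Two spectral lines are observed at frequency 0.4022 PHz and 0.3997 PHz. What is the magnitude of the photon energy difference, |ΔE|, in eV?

0.0103 eV

Using E = hf: E₁ = 2.6650e-19 J, E₂ = 2.6484e-19 J.
|ΔE| = |2.6650e-19 − 2.6484e-19| = 1.66e-21 J = 0.0103 eV.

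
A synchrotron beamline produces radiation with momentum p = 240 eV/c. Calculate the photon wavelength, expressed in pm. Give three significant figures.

5170 pm

First convert: p = 240 eV/c = 1.2826e-25 kg·m/s.
Since λ = h/p for a photon, λ = 5.166e-9 m.
Converting to pm: λ = 5166 pm ≈ 5170 pm.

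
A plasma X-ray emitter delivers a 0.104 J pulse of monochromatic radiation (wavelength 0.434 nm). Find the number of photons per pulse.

Per-photon energy: E = 4.577e-16 J (from wavelength = 0.434 nm).
N = E_total / E_photon = 0.104 J / 4.577e-16 J = 2.27e14.

2.27e14 photons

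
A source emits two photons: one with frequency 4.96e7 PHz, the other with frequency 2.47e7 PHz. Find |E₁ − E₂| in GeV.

0.103 GeV

Using E = hf: E₁ = 3.287e-11 J, E₂ = 1.637e-11 J.
|ΔE| = |3.287e-11 − 1.637e-11| = 1.65e-11 J = 0.103 GeV.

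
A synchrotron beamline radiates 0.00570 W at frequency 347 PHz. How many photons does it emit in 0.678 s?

Total energy: E_total = P·t = 0.00570 × 0.678 = 0.003865 J.
Per-photon energy: E = 2.299e-16 J.
N = E_total / E_photon = 1.68e13.

1.68e13 photons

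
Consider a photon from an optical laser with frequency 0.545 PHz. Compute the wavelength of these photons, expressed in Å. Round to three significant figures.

(c = 2.99792458 × 10^8 m/s.)
First convert: f = 0.545 PHz = 5.45 × 10^14 Hz.
For a photon λ = c/f, so λ = 5.501 × 10^-7 m.
Converting to Å: λ = 5501 Å ≈ 5500 Å.

5500 Å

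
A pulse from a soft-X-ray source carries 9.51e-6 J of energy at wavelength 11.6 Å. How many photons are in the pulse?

Per-photon energy: E = 1.712e-16 J (from wavelength = 11.6 Å).
N = E_total / E_photon = 9.51e-6 J / 1.712e-16 J = 5.55e10.

5.55e10 photons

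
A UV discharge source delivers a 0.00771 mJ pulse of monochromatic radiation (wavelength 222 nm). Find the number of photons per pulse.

8.62e12 photons

Per-photon energy: E = 8.948e-19 J (from wavelength = 222 nm).
N = E_total / E_photon = 7.71e-6 J / 8.948e-19 J = 8.62e12.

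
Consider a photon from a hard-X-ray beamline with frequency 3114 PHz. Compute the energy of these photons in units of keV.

12.9 keV

Convert to SI: f = 3114 PHz = 3.114e18 Hz.
The photon relation is E = hf, giving E = 2.063e-15 J.
Converting to keV: E = 12.88 keV ≈ 12.9 keV.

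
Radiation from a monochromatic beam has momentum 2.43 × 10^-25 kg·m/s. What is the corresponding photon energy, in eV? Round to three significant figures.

Use c = 2.99792458 × 10^8 m/s, 1 eV = 1.602176634 × 10^-19 J.
Since E = pc for a photon, E = 7.285 × 10^-17 J.
Converting to eV: E = 454.7 eV ≈ 455 eV.

455 eV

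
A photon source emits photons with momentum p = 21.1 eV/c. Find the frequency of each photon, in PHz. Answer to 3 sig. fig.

Convert to SI: p = 21.1 eV/c = 1.1276e-26 kg·m/s.
Apply f = pc/h: f = 5.102e15 Hz.
Converting to PHz: f = 5.102 PHz ≈ 5.10 PHz.

5.10 PHz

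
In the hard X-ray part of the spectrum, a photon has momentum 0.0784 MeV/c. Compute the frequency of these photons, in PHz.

1.90 × 10^4 PHz

In SI units: p = 0.0784 MeV/c = 4.1899 × 10^-23 kg·m/s.
Apply f = pc/h: f = 1.896 × 10^19 Hz.
Converting to PHz: f = 18960 PHz ≈ 1.90 × 10^4 PHz.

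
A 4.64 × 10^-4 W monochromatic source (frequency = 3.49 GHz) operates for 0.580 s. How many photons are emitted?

Total energy: E_total = P·t = 4.64 × 10^-4 × 0.580 = 2.691 × 10^-4 J.
Per-photon energy: E = 2.312 × 10^-24 J.
N = E_total / E_photon = 1.16 × 10^20.

1.16 × 10^20 photons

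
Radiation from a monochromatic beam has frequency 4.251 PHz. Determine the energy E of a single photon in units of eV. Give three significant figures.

First convert: f = 4.251 PHz = 4.251e15 Hz.
For a photon E = hf, so E = 2.817e-18 J.
Converting to eV: E = 17.58 eV ≈ 17.6 eV.

17.6 eV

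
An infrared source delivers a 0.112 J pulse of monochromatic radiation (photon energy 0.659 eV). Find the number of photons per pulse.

1.06 × 10^18 photons

Per-photon energy: E = 1.056 × 10^-19 J (from energy = 0.659 eV).
N = E_total / E_photon = 0.112 J / 1.056 × 10^-19 J = 1.06 × 10^18.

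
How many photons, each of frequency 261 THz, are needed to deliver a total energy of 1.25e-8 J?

Per-photon energy: E = 1.729e-19 J (from frequency = 261 THz).
N = E_total / E_photon = 1.25e-8 J / 1.729e-19 J = 7.23e10.

7.23e10 photons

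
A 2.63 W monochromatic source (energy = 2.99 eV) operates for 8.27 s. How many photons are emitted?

4.54·10^19 photons

Total energy: E_total = P·t = 2.63 × 8.27 = 21.75 J.
Per-photon energy: E = 4.791·10^-19 J.
N = E_total / E_photon = 4.54·10^19.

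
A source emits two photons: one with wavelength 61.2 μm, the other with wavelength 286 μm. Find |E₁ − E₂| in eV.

0.0159 eV

Using E = hc/λ: E₁ = 3.246e-21 J, E₂ = 6.946e-22 J.
|ΔE| = |3.246e-21 − 6.946e-22| = 2.55e-21 J = 0.0159 eV.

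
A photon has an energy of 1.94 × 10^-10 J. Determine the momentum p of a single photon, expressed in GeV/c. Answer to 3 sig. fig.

(c = 2.99792458 × 10^8 m/s, 1 eV = 1.602176634 × 10^-19 J.)
For a photon p = E/c, so p = 6.471 × 10^-19 kg·m/s.
Converting to GeV/c: p = 1.211 GeV/c ≈ 1.21 GeV/c.

1.21 GeV/c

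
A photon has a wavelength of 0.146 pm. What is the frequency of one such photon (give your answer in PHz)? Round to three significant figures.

Take c = 2.99792458·10^8 m/s.
In SI units: λ = 0.146 pm = 1.46·10^-13 m.
The photon relation is f = c/λ, giving f = 2.053·10^21 Hz.
Converting to PHz: f = 2.053·10^6 PHz ≈ 2.05·10^6 PHz.

2.05·10^6 PHz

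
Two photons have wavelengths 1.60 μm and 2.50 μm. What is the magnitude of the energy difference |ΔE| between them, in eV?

0.279 eV

Using E = hc/λ: E₁ = 1.242 × 10^-19 J, E₂ = 7.946 × 10^-20 J.
|ΔE| = |1.242 × 10^-19 − 7.946 × 10^-20| = 4.47 × 10^-20 J = 0.279 eV.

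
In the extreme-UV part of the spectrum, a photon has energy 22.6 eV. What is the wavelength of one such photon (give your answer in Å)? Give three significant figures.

549 Å

Use h = 6.62607015e-34 J·s, c = 2.99792458e8 m/s, 1 eV = 1.602176634e-19 J.
First convert: E = 22.6 eV = 3.6209e-18 J.
For a photon λ = hc/E, so λ = 5.486e-8 m.
Converting to Å: λ = 548.6 Å ≈ 549 Å.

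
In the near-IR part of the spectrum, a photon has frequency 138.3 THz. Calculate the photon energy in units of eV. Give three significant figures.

(h = 6.62607015 × 10^-34 J·s, 1 eV = 1.602176634 × 10^-19 J.)
In SI units: f = 138.3 THz = 1.383 × 10^14 Hz.
For a photon E = hf, so E = 9.164 × 10^-20 J.
Converting to eV: E = 0.5720 eV ≈ 0.572 eV.

0.572 eV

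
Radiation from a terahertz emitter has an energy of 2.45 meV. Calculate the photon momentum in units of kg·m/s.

Use c = 2.99792458 × 10^8 m/s, 1 eV = 1.602176634 × 10^-19 J.
In SI units: E = 2.45 meV = 3.9253 × 10^-22 J.
For a photon p = E/c, so p = 1.309 × 10^-30 kg·m/s.
So p ≈ 1.31 × 10^-30 kg·m/s.

1.31 × 10^-30 kg·m/s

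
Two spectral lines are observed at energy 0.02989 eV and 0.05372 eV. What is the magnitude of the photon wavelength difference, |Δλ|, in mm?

Using λ = hc/E: λ₁ = 4.1480 × 10^-5 m, λ₂ = 2.3080 × 10^-5 m.
|Δλ| = |4.1480 × 10^-5 − 2.3080 × 10^-5| = 1.84 × 10^-5 m = 0.0184 mm.

0.0184 mm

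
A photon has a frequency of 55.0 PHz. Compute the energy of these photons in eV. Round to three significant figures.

227 eV

Convert to SI: f = 55.0 PHz = 5.50e16 Hz.
For a photon E = hf, so E = 3.644e-17 J.
Converting to eV: E = 227.5 eV ≈ 227 eV.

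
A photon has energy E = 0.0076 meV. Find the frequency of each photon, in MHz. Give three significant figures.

1840 MHz

Take h = 6.62607015·10^-34 J·s, 1 eV = 1.602176634·10^-19 J.
Convert to SI: E = 0.0076 meV = 1.2177·10^-24 J.
Since f = E/h for a photon, f = 1.838·10^9 Hz.
Converting to MHz: f = 1838 MHz ≈ 1840 MHz.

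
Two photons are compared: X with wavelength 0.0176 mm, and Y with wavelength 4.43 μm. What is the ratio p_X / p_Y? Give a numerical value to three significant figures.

p_X = 3.765e-29 kg·m/s (from wavelength = 0.0176 mm, via p = h/λ).
p_Y = 1.496e-28 kg·m/s (from wavelength = 4.43 μm, via p = h/λ).
Ratio = 3.765e-29 / 1.496e-28 = 0.252.

0.252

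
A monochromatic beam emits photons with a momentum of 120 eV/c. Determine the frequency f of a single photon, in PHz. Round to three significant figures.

29.0 PHz

Use h = 6.62607015 × 10^-34 J·s, c = 2.99792458 × 10^8 m/s, 1 eV = 1.602176634 × 10^-19 J.
In SI units: p = 120 eV/c = 6.4131 × 10^-26 kg·m/s.
Apply f = pc/h: f = 2.902 × 10^16 Hz.
Converting to PHz: f = 29.02 PHz ≈ 29.0 PHz.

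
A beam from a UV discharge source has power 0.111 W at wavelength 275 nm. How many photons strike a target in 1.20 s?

Total energy: E_total = P·t = 0.111 × 1.20 = 0.1332 J.
Per-photon energy: E = 7.223e-19 J.
N = E_total / E_photon = 1.84e17.

1.84e17 photons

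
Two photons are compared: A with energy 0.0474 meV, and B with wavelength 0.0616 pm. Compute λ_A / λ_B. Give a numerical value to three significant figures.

λ_A = 0.02616 m (from energy = 0.0474 meV, via λ = hc/E).
λ_B = 6.160e-14 m (from wavelength = 0.0616 pm, via λ given directly).
Ratio = 0.02616 / 6.160e-14 = 4.25e11.

4.25e11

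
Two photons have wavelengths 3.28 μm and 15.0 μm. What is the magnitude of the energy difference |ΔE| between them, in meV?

Using E = hc/λ: E₁ = 6.056e-20 J, E₂ = 1.324e-20 J.
|ΔE| = |6.056e-20 − 1.324e-20| = 4.73e-20 J = 295 meV.

295 meV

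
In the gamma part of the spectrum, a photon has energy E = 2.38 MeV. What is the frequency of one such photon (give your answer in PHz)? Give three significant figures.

5.75e5 PHz

Convert to SI: E = 2.38 MeV = 3.8132e-13 J.
For a photon f = E/h, so f = 5.755e20 Hz.
Converting to PHz: f = 575500 PHz ≈ 5.75e5 PHz.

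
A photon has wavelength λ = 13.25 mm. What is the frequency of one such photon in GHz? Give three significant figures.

22.6 GHz

Use c = 2.99792458e8 m/s.
In SI units: λ = 13.25 mm = 0.01325 m.
For a photon f = c/λ, so f = 2.263e10 Hz.
Converting to GHz: f = 22.63 GHz ≈ 22.6 GHz.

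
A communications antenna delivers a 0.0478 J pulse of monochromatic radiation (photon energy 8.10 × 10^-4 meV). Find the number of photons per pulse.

3.68 × 10^23 photons

Per-photon energy: E = 1.298 × 10^-25 J (from energy = 8.10 × 10^-4 meV).
N = E_total / E_photon = 0.0478 J / 1.298 × 10^-25 J = 3.68 × 10^23.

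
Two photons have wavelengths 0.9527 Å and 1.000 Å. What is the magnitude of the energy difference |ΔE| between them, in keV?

Using E = hc/λ: E₁ = 2.0851e-15 J, E₂ = 1.9864e-15 J.
|ΔE| = |2.0851e-15 − 1.9864e-15| = 9.86e-17 J = 0.616 keV.

0.616 keV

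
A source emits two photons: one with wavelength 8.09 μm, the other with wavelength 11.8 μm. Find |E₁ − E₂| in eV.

0.0482 eV

Using E = hc/λ: E₁ = 2.455e-20 J, E₂ = 1.683e-20 J.
|ΔE| = |2.455e-20 − 1.683e-20| = 7.72e-21 J = 0.0482 eV.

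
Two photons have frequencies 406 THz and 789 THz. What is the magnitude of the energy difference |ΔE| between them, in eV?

1.58 eV

Using E = hf: E₁ = 2.690 × 10^-19 J, E₂ = 5.228 × 10^-19 J.
|ΔE| = |2.690 × 10^-19 − 5.228 × 10^-19| = 2.54 × 10^-19 J = 1.58 eV.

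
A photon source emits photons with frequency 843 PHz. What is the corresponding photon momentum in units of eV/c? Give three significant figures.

3490 eV/c

Take h = 6.62607015·10^-34 J·s, c = 2.99792458·10^8 m/s, 1 eV = 1.602176634·10^-19 J.
First convert: f = 843 PHz = 8.43·10^17 Hz.
Since p = hf/c for a photon, p = 1.863·10^-24 kg·m/s.
Converting to eV/c: p = 3486 eV/c ≈ 3490 eV/c.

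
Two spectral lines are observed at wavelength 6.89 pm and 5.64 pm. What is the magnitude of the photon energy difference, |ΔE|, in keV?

Using E = hc/λ: E₁ = 2.883e-14 J, E₂ = 3.522e-14 J.
|ΔE| = |2.883e-14 − 3.522e-14| = 6.39e-15 J = 39.9 keV.

39.9 keV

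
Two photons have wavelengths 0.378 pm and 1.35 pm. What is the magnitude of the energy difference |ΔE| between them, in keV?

Using E = hc/λ: E₁ = 5.255·10^-13 J, E₂ = 1.471·10^-13 J.
|ΔE| = |5.255·10^-13 − 1.471·10^-13| = 3.78·10^-13 J = 2360 keV.

2360 keV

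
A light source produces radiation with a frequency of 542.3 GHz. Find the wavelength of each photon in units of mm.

(c = 2.99792458e8 m/s.)
First convert: f = 542.3 GHz = 5.423e11 Hz.
For a photon λ = c/f, so λ = 5.528e-4 m.
Converting to mm: λ = 0.5528 mm ≈ 0.553 mm.

0.553 mm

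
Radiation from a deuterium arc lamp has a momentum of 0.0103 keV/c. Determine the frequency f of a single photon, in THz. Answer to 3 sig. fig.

2490 THz

(h = 6.62607015·10^-34 J·s, c = 2.99792458·10^8 m/s, 1 eV = 1.602176634·10^-19 J.)
Convert to SI: p = 0.0103 keV/c = 5.5046·10^-27 kg·m/s.
For a photon f = pc/h, so f = 2.491·10^15 Hz.
Converting to THz: f = 2491 THz ≈ 2490 THz.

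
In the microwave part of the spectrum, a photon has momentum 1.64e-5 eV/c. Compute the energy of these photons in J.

First convert: p = 1.64e-5 eV/c = 8.7646e-33 kg·m/s.
For a photon E = pc, so E = 2.628e-24 J.
So E ≈ 2.63e-24 J.

2.63e-24 J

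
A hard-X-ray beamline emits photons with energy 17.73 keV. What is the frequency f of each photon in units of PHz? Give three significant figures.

4290 PHz

Use h = 6.62607015 × 10^-34 J·s, 1 eV = 1.602176634 × 10^-19 J.
Convert to SI: E = 17.73 keV = 2.8407 × 10^-15 J.
Since f = E/h for a photon, f = 4.287 × 10^18 Hz.
Converting to PHz: f = 4287 PHz ≈ 4290 PHz.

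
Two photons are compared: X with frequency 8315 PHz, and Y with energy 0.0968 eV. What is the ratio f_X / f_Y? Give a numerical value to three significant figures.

f_X = 8.315·10^18 Hz (from frequency = 8315 PHz, via f given directly).
f_Y = 2.341·10^13 Hz (from energy = 0.0968 eV, via f = E/h).
Ratio = 8.315·10^18 / 2.341·10^13 = 3.55·10^5.

3.55·10^5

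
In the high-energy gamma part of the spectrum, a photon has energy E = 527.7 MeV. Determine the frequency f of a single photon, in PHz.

1.28 × 10^8 PHz

Use h = 6.62607015 × 10^-34 J·s, 1 eV = 1.602176634 × 10^-19 J.
First convert: E = 527.7 MeV = 8.4547 × 10^-11 J.
The photon relation is f = E/h, giving f = 1.276 × 10^23 Hz.
Converting to PHz: f = 1.276 × 10^8 PHz ≈ 1.28 × 10^8 PHz.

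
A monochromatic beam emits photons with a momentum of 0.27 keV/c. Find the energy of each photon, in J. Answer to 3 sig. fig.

4.33 × 10^-17 J

Convert to SI: p = 0.27 keV/c = 1.4430 × 10^-25 kg·m/s.
Apply E = pc: E = 4.326 × 10^-17 J.
So E ≈ 4.33 × 10^-17 J.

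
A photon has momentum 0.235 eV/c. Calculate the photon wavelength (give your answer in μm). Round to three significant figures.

5.28 μm

Convert to SI: p = 0.235 eV/c = 1.2559e-28 kg·m/s.
Apply λ = h/p: λ = 5.276e-6 m.
Converting to μm: λ = 5.276 μm ≈ 5.28 μm.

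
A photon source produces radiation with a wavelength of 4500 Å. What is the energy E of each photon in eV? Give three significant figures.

Use h = 6.62607015 × 10^-34 J·s, c = 2.99792458 × 10^8 m/s, 1 eV = 1.602176634 × 10^-19 J.
Convert to SI: λ = 4500 Å = 4.5 × 10^-7 m.
The photon relation is E = hc/λ, giving E = 4.414 × 10^-19 J.
Converting to eV: E = 2.755 eV ≈ 2.76 eV.

2.76 eV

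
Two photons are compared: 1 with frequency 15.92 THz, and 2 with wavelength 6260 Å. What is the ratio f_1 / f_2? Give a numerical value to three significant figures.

0.0332

f_1 = 1.592e13 Hz (from frequency = 15.92 THz, via f given directly).
f_2 = 4.789e14 Hz (from wavelength = 6260 Å, via f = c/λ).
Ratio = 1.592e13 / 4.789e14 = 0.0332.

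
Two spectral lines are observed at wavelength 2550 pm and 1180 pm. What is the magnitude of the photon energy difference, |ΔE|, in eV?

565 eV

Using E = hc/λ: E₁ = 7.790·10^-17 J, E₂ = 1.683·10^-16 J.
|ΔE| = |7.790·10^-17 − 1.683·10^-16| = 9.04·10^-17 J = 565 eV.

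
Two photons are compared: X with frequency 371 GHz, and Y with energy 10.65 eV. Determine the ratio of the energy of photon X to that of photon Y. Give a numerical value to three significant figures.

E_X = 2.458 × 10^-22 J (from frequency = 371 GHz, via E = hf).
E_Y = 1.706 × 10^-18 J (from energy = 10.65 eV, via E given directly).
Ratio = 2.458 × 10^-22 / 1.706 × 10^-18 = 1.44 × 10^-4.

1.44 × 10^-4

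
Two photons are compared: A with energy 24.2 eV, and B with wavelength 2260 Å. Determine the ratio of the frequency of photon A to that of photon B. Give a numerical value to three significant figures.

4.41

f_A = 5.852 × 10^15 Hz (from energy = 24.2 eV, via f = E/h).
f_B = 1.327 × 10^15 Hz (from wavelength = 2260 Å, via f = c/λ).
Ratio = 5.852 × 10^15 / 1.327 × 10^15 = 4.41.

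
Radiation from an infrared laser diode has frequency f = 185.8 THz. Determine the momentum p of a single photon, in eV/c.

0.768 eV/c

Use h = 6.62607015e-34 J·s, c = 2.99792458e8 m/s, 1 eV = 1.602176634e-19 J.
First convert: f = 185.8 THz = 1.858e14 Hz.
Apply p = hf/c: p = 4.107e-28 kg·m/s.
Converting to eV/c: p = 0.7684 eV/c ≈ 0.768 eV/c.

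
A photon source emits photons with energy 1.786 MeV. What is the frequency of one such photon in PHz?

4.32 × 10^5 PHz

First convert: E = 1.786 MeV = 2.8615 × 10^-13 J.
The photon relation is f = E/h, giving f = 4.319 × 10^20 Hz.
Converting to PHz: f = 431900 PHz ≈ 4.32 × 10^5 PHz.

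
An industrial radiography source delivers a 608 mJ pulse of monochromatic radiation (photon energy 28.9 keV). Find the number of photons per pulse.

Per-photon energy: E = 4.630·10^-15 J (from energy = 28.9 keV).
N = E_total / E_photon = 0.608 J / 4.630·10^-15 J = 1.31·10^14.

1.31·10^14 photons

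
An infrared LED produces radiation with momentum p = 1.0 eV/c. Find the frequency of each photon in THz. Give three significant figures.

In SI units: p = 1.0 eV/c = 5.3443·10^-28 kg·m/s.
The photon relation is f = pc/h, giving f = 2.418·10^14 Hz.
Converting to THz: f = 241.8 THz ≈ 242 THz.

242 THz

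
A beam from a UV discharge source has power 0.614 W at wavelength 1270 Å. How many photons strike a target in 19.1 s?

Total energy: E_total = P·t = 0.614 × 19.1 = 11.73 J.
Per-photon energy: E = 1.564 × 10^-18 J.
N = E_total / E_photon = 7.50 × 10^18.

7.50 × 10^18 photons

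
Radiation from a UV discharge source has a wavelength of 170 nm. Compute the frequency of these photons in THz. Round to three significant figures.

1760 THz

First convert: λ = 170 nm = 1.7e-7 m.
Apply f = c/λ: f = 1.763e15 Hz.
Converting to THz: f = 1763 THz ≈ 1760 THz.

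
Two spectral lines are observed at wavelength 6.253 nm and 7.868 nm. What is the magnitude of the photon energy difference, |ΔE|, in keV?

0.0407 keV

Using E = hc/λ: E₁ = 3.1768·10^-17 J, E₂ = 2.5247·10^-17 J.
|ΔE| = |3.1768·10^-17 − 2.5247·10^-17| = 6.52·10^-18 J = 0.0407 keV.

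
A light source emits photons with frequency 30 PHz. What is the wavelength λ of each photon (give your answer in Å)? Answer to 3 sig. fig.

99.9 Å

First convert: f = 30 PHz = 3.0·10^16 Hz.
The photon relation is λ = c/f, giving λ = 9.993·10^-9 m.
Converting to Å: λ = 99.93 Å ≈ 99.9 Å.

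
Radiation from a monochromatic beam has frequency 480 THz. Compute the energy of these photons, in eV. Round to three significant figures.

Convert to SI: f = 480 THz = 4.8 × 10^14 Hz.
Since E = hf for a photon, E = 3.181 × 10^-19 J.
Converting to eV: E = 1.985 eV ≈ 1.99 eV.

1.99 eV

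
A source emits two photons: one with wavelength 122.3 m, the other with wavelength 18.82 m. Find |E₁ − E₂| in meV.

Using E = hc/λ: E₁ = 1.6242e-27 J, E₂ = 1.0555e-26 J.
|ΔE| = |1.6242e-27 − 1.0555e-26| = 8.93e-27 J = 5.57e-5 meV.

5.57e-5 meV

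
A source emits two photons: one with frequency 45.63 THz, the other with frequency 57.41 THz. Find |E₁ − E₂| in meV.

48.7 meV

Using E = hf: E₁ = 3.0235 × 10^-20 J, E₂ = 3.8040 × 10^-20 J.
|ΔE| = |3.0235 × 10^-20 − 3.8040 × 10^-20| = 7.81 × 10^-21 J = 48.7 meV.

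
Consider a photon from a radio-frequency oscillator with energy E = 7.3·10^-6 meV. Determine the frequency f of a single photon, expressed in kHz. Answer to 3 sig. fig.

Use h = 6.62607015·10^-34 J·s, 1 eV = 1.602176634·10^-19 J.
First convert: E = 7.3·10^-6 meV = 1.1696·10^-27 J.
Apply f = E/h: f = 1.765·10^6 Hz.
Converting to kHz: f = 1765 kHz ≈ 1770 kHz.

1770 kHz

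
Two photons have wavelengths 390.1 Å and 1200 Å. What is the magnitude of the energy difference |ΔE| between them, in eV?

21.5 eV

Using E = hc/λ: E₁ = 5.0921e-18 J, E₂ = 1.6554e-18 J.
|ΔE| = |5.0921e-18 − 1.6554e-18| = 3.44e-18 J = 21.5 eV.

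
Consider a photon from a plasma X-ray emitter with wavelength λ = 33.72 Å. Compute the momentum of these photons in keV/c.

First convert: λ = 33.72 Å = 3.372 × 10^-9 m.
The photon relation is p = h/λ, giving p = 1.965 × 10^-25 kg·m/s.
Converting to keV/c: p = 0.3677 keV/c ≈ 0.368 keV/c.

0.368 keV/c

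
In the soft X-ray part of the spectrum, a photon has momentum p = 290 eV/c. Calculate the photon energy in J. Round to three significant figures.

Take c = 2.99792458e8 m/s, 1 eV = 1.602176634e-19 J.
In SI units: p = 290 eV/c = 1.5498e-25 kg·m/s.
Since E = pc for a photon, E = 4.646e-17 J.
So E ≈ 4.65e-17 J.

4.65e-17 J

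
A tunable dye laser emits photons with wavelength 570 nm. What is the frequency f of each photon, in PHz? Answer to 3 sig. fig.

0.526 PHz

First convert: λ = 570 nm = 5.70 × 10^-7 m.
For a photon f = c/λ, so f = 5.260 × 10^14 Hz.
Converting to PHz: f = 0.5260 PHz ≈ 0.526 PHz.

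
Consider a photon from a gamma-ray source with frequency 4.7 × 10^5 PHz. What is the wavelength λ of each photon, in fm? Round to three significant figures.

(c = 2.99792458 × 10^8 m/s.)
In SI units: f = 4.7 × 10^5 PHz = 4.7 × 10^20 Hz.
Since λ = c/f for a photon, λ = 6.379 × 10^-13 m.
Converting to fm: λ = 637.9 fm ≈ 638 fm.

638 fm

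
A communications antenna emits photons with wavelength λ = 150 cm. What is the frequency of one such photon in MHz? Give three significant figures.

Take c = 2.99792458e8 m/s.
Convert to SI: λ = 150 cm = 1.50 m.
The photon relation is f = c/λ, giving f = 1.999e8 Hz.
Converting to MHz: f = 199.9 MHz ≈ 200 MHz.

200 MHz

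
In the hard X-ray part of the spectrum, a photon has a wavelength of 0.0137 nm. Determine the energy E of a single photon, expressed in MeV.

Convert to SI: λ = 0.0137 nm = 1.37e-11 m.
Since E = hc/λ for a photon, E = 1.450e-14 J.
Converting to MeV: E = 0.09050 MeV ≈ 0.0905 MeV.

0.0905 MeV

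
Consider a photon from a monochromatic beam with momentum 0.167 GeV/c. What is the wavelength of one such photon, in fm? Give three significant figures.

Take h = 6.62607015 × 10^-34 J·s, c = 2.99792458 × 10^8 m/s, 1 eV = 1.602176634 × 10^-19 J.
In SI units: p = 0.167 GeV/c = 8.9250 × 10^-20 kg·m/s.
The photon relation is λ = h/p, giving λ = 7.424 × 10^-15 m.
Converting to fm: λ = 7.424 fm ≈ 7.42 fm.

7.42 fm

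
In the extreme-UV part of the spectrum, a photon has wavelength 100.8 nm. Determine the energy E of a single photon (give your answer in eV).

12.3 eV

Use h = 6.62607015·10^-34 J·s, c = 2.99792458·10^8 m/s, 1 eV = 1.602176634·10^-19 J.
First convert: λ = 100.8 nm = 1.008·10^-7 m.
Since E = hc/λ for a photon, E = 1.971·10^-18 J.
Converting to eV: E = 12.30 eV ≈ 12.3 eV.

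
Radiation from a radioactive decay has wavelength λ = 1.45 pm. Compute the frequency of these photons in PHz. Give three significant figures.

Take c = 2.99792458 × 10^8 m/s.
First convert: λ = 1.45 pm = 1.45 × 10^-12 m.
Since f = c/λ for a photon, f = 2.068 × 10^20 Hz.
Converting to PHz: f = 206800 PHz ≈ 2.07 × 10^5 PHz.

2.07 × 10^5 PHz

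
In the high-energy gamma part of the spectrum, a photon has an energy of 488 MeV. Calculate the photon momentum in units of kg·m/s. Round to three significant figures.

2.61 × 10^-19 kg·m/s

Convert to SI: E = 488 MeV = 7.8186 × 10^-11 J.
For a photon p = E/c, so p = 2.608 × 10^-19 kg·m/s.
So p ≈ 2.61 × 10^-19 kg·m/s.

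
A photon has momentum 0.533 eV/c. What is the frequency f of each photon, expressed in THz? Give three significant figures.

Use h = 6.62607015 × 10^-34 J·s, c = 2.99792458 × 10^8 m/s, 1 eV = 1.602176634 × 10^-19 J.
In SI units: p = 0.533 eV/c = 2.8485 × 10^-28 kg·m/s.
Since f = pc/h for a photon, f = 1.289 × 10^14 Hz.
Converting to THz: f = 128.9 THz ≈ 129 THz.

129 THz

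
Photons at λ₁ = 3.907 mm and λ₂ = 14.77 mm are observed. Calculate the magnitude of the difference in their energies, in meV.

0.233 meV

Using E = hc/λ: E₁ = 5.0843e-23 J, E₂ = 1.3449e-23 J.
|ΔE| = |5.0843e-23 − 1.3449e-23| = 3.74e-23 J = 0.233 meV.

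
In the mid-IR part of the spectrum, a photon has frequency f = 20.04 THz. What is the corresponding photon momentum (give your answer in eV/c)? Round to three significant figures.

Convert to SI: f = 20.04 THz = 2.004e13 Hz.
The photon relation is p = hf/c, giving p = 4.429e-29 kg·m/s.
Converting to eV/c: p = 0.08288 eV/c ≈ 0.0829 eV/c.

0.0829 eV/c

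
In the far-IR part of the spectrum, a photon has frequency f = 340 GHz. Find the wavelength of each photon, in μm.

882 μm

Take c = 2.99792458e8 m/s.
In SI units: f = 340 GHz = 3.40e11 Hz.
For a photon λ = c/f, so λ = 8.817e-4 m.
Converting to μm: λ = 881.7 μm ≈ 882 μm.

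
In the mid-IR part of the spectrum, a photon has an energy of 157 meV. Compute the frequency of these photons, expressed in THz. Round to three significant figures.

38.0 THz

In SI units: E = 157 meV = 2.5154e-20 J.
The photon relation is f = E/h, giving f = 3.796e13 Hz.
Converting to THz: f = 37.96 THz ≈ 38.0 THz.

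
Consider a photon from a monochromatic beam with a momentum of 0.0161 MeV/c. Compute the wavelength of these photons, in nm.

0.0770 nm

Take h = 6.62607015e-34 J·s, c = 2.99792458e8 m/s, 1 eV = 1.602176634e-19 J.
Convert to SI: p = 0.0161 MeV/c = 8.6043e-24 kg·m/s.
Apply λ = h/p: λ = 7.701e-11 m.
Converting to nm: λ = 0.07701 nm ≈ 0.0770 nm.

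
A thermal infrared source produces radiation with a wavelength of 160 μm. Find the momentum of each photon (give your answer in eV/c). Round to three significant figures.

7.75e-3 eV/c

In SI units: λ = 160 μm = 1.6e-4 m.
Apply p = h/λ: p = 4.141e-30 kg·m/s.
Converting to eV/c: p = 0.007749 eV/c ≈ 7.75e-3 eV/c.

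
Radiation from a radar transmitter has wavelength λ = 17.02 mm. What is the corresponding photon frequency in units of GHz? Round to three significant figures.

In SI units: λ = 17.02 mm = 0.01702 m.
Apply f = c/λ: f = 1.761e10 Hz.
Converting to GHz: f = 17.61 GHz ≈ 17.6 GHz.

17.6 GHz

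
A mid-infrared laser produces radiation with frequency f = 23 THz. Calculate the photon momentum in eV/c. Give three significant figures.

First convert: f = 23 THz = 2.3e13 Hz.
Apply p = hf/c: p = 5.084e-29 kg·m/s.
Converting to eV/c: p = 0.09512 eV/c ≈ 0.0951 eV/c.

0.0951 eV/c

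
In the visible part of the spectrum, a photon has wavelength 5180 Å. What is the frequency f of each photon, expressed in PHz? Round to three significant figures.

(c = 2.99792458e8 m/s.)
First convert: λ = 5180 Å = 5.18e-7 m.
Apply f = c/λ: f = 5.787e14 Hz.
Converting to PHz: f = 0.5787 PHz ≈ 0.579 PHz.

0.579 PHz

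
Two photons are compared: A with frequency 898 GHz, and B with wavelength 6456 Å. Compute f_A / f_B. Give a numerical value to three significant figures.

f_A = 8.980e11 Hz (from frequency = 898 GHz, via f given directly).
f_B = 4.644e14 Hz (from wavelength = 6456 Å, via f = c/λ).
Ratio = 8.980e11 / 4.644e14 = 1.93e-3.

1.93e-3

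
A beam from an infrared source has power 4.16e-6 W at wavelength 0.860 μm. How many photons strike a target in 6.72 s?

1.21e14 photons

Total energy: E_total = P·t = 4.16e-6 × 6.72 = 2.796e-5 J.
Per-photon energy: E = 2.310e-19 J.
N = E_total / E_photon = 1.21e14.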